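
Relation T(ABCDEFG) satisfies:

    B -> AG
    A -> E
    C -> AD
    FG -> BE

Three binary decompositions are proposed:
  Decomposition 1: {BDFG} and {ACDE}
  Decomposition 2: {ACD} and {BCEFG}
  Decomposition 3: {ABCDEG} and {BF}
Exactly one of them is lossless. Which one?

Decomposition 1: common = {D}, closure = {D} → lossy.
Decomposition 2: common = {C}, closure = {ACDE} → lossless.
Decomposition 3: common = {B}, closure = {ABEG} → lossy.

Decomposition 2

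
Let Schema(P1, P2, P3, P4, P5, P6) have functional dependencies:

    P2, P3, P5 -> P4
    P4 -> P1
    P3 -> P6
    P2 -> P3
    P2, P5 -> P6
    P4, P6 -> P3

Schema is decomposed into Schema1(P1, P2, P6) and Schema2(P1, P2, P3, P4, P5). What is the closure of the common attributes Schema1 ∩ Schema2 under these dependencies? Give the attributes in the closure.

P1, P2, P3, P6

Schema1 ∩ Schema2 = {P1, P2}.
P2 → P3 applies, adding P3
P3 → P6 applies, adding P6
Closure: {P1, P2, P3, P6}.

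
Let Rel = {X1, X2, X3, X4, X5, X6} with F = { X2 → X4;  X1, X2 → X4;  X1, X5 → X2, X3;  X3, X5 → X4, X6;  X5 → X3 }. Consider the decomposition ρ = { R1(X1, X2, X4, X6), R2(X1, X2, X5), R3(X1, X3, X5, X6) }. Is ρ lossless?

Yes

Chase test. Columns are X1, X2, X3, X4, X5, X6; row i has aⱼ where attribute j ∈ Ri, else bᵢⱼ.
Initial tableau (one row per fragment):
  row 1: a1 a2 b13 a4 b15 a6
  row 2: a1 a2 b23 b24 a5 b26
  row 3: a1 b32 a3 b34 a5 a6
Rows 1 and 2 agree on X2; apply X2→X4 and equate their X4 entries.
Rows 2 and 3 agree on X1, X5; apply X1, X5→X2, X3 and equate their X2, X3 entries.
Rows 2 and 3 agree on X3, X5; apply X3, X5→X4, X6 and equate their X4, X6 entries.
Row 2 is now all distinguished symbols — the join is lossless.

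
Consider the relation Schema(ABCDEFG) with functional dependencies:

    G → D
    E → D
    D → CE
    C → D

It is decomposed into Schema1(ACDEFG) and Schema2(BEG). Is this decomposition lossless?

No

Common attributes: Schema1 ∩ Schema2 = {EG}.
Closure of {EG}: G → D applies, adding D; D → CE applies, adding C. So (EG)⁺ = {CDEG}.
The closure contains neither all of Schema1 = {ACDEFG} nor all of Schema2 = {BEG}, so the common attributes are not a superkey of either fragment. The join is lossy.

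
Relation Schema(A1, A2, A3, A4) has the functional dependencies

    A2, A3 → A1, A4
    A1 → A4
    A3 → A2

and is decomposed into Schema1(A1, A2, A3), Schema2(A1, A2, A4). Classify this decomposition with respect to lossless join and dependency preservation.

lossless and dependency-preserving

Lossless test: (A1, A2)⁺ = {A1, A2, A4}, which contains all of one fragment — lossless.
Dependency preservation: A2, A3 → A1, A4 is not contained in any single fragment, but the restricted closure of its left-hand side across the fragments still reaches the right-hand side; the remaining FDs each lie inside some fragment. All dependencies are preserved.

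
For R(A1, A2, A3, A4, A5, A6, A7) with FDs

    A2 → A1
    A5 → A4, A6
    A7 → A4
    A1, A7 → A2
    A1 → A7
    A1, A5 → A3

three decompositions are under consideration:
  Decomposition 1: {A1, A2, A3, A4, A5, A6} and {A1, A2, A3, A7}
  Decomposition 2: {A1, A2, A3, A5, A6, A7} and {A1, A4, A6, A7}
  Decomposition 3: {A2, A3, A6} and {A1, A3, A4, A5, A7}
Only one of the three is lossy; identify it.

Decomposition 1: common = {A1, A2, A3}, closure = {A1, A2, A3, A4, A7} → lossless.
Decomposition 2: common = {A1, A6, A7}, closure = {A1, A2, A4, A6, A7} → lossless.
Decomposition 3: common = {A3}, closure = {A3} → lossy.

Decomposition 3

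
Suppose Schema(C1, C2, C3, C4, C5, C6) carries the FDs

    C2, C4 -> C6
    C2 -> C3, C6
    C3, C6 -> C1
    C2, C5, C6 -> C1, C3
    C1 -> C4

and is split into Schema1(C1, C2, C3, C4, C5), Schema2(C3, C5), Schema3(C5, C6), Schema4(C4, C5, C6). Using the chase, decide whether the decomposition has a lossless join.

Chase test. Columns are C1, C2, C3, C4, C5, C6; row i has aⱼ where attribute j ∈ Schemai, else bᵢⱼ.
Initial tableau (one row per fragment):
  row 1: a1 a2 a3 a4 a5 b16
  row 2: b21 b22 a3 b24 a5 b26
  row 3: b31 b32 b33 b34 a5 a6
  row 4: b41 b42 b43 a4 a5 a6
No row becomes fully distinguished — the join is lossy.

No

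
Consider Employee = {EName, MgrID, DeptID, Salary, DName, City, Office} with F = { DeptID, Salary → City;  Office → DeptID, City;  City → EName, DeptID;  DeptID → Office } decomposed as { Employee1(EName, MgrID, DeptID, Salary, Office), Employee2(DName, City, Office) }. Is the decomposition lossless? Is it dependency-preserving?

lossy but dependency-preserving

Lossless test: (Office)⁺ = {EName, DeptID, City, Office}, which is a superkey of neither fragment — lossy.
Dependency preservation: DeptID, Salary → City; Office → DeptID, City; City → EName, DeptID are not contained in any single fragment, but the restricted closure of each left-hand side across the fragments still reaches the right-hand side; the remaining FDs each lie inside some fragment. All dependencies are preserved.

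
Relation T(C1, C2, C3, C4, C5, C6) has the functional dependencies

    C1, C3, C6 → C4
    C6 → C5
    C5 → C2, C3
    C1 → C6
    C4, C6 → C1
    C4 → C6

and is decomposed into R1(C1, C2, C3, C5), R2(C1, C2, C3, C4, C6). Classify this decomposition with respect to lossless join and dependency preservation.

Lossless test: (C1, C2, C3)⁺ = {C1, C2, C3, C4, C5, C6}, which contains all of one fragment — lossless.
Dependency preservation: the restricted closure of {C6} across the fragments never reaches {C5}, so C6 → C5 cannot be enforced without a join — not preserved.

lossless but not dependency-preserving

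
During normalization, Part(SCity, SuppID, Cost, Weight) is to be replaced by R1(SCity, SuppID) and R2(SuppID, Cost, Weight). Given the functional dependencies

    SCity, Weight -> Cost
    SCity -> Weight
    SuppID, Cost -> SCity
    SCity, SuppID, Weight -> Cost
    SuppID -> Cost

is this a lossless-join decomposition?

Yes

Common attributes: R1 ∩ R2 = {SuppID}.
Closure of {SuppID}: SuppID → Cost applies, adding Cost; SuppID, Cost → SCity applies, adding SCity; SCity → Weight applies, adding Weight. So (SuppID)⁺ = {SCity, SuppID, Cost, Weight}.
This closure contains every attribute of R1, so R1 ∩ R2 → R1. The join is lossless.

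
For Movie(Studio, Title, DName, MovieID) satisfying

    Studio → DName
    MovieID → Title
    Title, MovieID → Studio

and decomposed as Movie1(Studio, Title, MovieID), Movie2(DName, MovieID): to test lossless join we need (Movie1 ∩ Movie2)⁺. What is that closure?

Studio, Title, DName, MovieID

Movie1 ∩ Movie2 = {MovieID}.
MovieID → Title applies, adding Title
Title, MovieID → Studio applies, adding Studio
Studio → DName applies, adding DName
Closure: {Studio, Title, DName, MovieID}.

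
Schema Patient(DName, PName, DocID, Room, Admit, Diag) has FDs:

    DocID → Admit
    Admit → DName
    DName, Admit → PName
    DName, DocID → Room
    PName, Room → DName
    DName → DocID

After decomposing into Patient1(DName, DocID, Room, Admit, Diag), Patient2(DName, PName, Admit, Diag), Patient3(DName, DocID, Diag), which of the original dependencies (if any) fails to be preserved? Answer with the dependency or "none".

PName, Room → DName

Check PName, Room → DName: no single fragment contains all of {DName, PName, Room}, and the restricted closure of {PName, Room} across the fragments never reaches {DName}.
DocID → Admit is preserved.
Admit → DName is preserved.
DName, Admit → PName is preserved.
DName, DocID → Room is preserved.
DName → DocID is preserved.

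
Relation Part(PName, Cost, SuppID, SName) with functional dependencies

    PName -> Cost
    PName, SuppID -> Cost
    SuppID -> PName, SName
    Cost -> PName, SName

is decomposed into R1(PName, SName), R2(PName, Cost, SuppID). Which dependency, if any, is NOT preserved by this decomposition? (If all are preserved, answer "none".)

none

PName → Cost lies within R2.
PName, SuppID → Cost lies within R2.
SuppID → PName, SName: restricted closure across fragments reaches PName, SName.
Cost → PName, SName: restricted closure across fragments reaches PName, SName.
Every dependency is enforceable on the fragments, so the decomposition is dependency-preserving.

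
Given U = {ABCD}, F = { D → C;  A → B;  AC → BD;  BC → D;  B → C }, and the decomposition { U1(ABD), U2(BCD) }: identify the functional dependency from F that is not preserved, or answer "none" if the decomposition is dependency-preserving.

D → C lies within U2.
A → B lies within U1.
AC → BD: restricted closure across fragments reaches BD.
BC → D lies within U2.
B → C lies within U2.
Every dependency is enforceable on the fragments, so the decomposition is dependency-preserving.

none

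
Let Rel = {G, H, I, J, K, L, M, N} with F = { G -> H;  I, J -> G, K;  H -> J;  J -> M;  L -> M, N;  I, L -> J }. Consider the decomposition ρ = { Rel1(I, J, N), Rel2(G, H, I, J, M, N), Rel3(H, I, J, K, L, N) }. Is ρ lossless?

Yes

Chase test. Columns are G, H, I, J, K, L, M, N; row i has aⱼ where attribute j ∈ Reli, else bᵢⱼ.
Initial tableau (one row per fragment):
  row 1: b11 b12 a3 a4 b15 b16 b17 a8
  row 2: a1 a2 a3 a4 b25 b26 a7 a8
  row 3: b31 a2 a3 a4 a5 a6 b37 a8
Rows 1 and 2 agree on I, J; apply I, J→G, K and equate their G, K entries.
Rows 1 and 3 agree on I, J; apply I, J→G, K and equate their G, K entries.
Rows 1 and 2 agree on J; apply J→M and equate their M entries.
Rows 1 and 3 agree on J; apply J→M and equate their M entries.
Rows 1 and 2 agree on G; apply G→H and equate their H entries.
Row 3 is now all distinguished symbols — the join is lossless.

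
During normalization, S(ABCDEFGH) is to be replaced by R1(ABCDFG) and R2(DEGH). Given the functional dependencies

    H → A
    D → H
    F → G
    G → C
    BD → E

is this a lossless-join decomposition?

Common attributes: R1 ∩ R2 = {DG}.
Closure of {DG}: D → H applies, adding H; G → C applies, adding C; H → A applies, adding A. So (DG)⁺ = {ACDGH}.
The closure contains neither all of R1 = {ABCDFG} nor all of R2 = {DEGH}, so the common attributes are not a superkey of either fragment. The join is lossy.

No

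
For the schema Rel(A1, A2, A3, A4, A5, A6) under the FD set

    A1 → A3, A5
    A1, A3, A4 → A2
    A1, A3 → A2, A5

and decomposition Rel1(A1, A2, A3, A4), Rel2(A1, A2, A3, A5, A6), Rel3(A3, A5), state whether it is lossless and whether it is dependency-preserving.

lossy but dependency-preserving

Lossless test (chase): Rows 1 and 2 agree on A1; apply A1→A3, A5 and equate their A3, A5 entries. No row becomes fully distinguished — the join is lossy.
Dependency preservation: every FD's attributes lie within a single fragment, so each can be enforced locally — preserved.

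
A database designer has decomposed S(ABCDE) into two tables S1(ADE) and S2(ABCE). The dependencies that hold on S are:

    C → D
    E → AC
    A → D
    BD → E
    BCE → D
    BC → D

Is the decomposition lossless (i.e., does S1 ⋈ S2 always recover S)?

Yes

Common attributes: S1 ∩ S2 = {AE}.
Closure of {AE}: E → AC applies, adding C; A → D applies, adding D. So (AE)⁺ = {ACDE}.
This closure contains every attribute of S1, so S1 ∩ S2 → S1. The join is lossless.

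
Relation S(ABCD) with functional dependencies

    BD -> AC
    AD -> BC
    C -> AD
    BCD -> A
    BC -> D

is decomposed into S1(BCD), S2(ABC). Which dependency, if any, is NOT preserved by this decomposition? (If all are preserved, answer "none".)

Check AD → BC: no single fragment contains all of {ABCD}, and the restricted closure of {AD} across the fragments never reaches {BC}.
BD → AC is preserved.
C → AD is preserved.
BCD → A is preserved.
BC → D is preserved.

AD -> BC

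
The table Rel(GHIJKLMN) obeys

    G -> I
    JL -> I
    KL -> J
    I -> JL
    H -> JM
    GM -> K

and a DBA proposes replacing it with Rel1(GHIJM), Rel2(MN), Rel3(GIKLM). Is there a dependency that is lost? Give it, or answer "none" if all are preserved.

Check JL → I: no single fragment contains all of {IJL}, and the restricted closure of {JL} across the fragments never reaches {I}.
G → I is preserved.
KL → J is preserved.
I → JL is preserved.
H → JM is preserved.
GM → K is preserved.

JL -> I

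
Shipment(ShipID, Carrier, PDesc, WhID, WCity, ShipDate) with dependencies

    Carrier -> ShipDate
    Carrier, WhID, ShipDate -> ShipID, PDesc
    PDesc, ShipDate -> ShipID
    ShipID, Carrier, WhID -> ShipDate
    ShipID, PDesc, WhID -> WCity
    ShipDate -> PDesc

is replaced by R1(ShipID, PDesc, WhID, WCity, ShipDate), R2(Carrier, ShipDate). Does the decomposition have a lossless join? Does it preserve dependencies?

lossy but dependency-preserving

Lossless test: (ShipDate)⁺ = {ShipID, PDesc, ShipDate}, which is a superkey of neither fragment — lossy.
Dependency preservation: Carrier, WhID, ShipDate → ShipID, PDesc; ShipID, Carrier, WhID → ShipDate are not contained in any single fragment, but the restricted closure of each left-hand side across the fragments still reaches the right-hand side; the remaining FDs each lie inside some fragment. All dependencies are preserved.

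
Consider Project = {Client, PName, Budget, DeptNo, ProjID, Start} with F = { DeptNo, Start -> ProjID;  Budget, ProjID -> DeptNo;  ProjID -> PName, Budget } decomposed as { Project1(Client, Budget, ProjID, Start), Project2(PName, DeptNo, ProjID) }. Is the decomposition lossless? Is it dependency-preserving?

lossless but not dependency-preserving

Lossless test: (ProjID)⁺ = {PName, Budget, DeptNo, ProjID}, which contains all of one fragment — lossless.
Dependency preservation: the restricted closure of {DeptNo, Start} across the fragments never reaches {ProjID}, so DeptNo, Start → ProjID cannot be enforced without a join — not preserved.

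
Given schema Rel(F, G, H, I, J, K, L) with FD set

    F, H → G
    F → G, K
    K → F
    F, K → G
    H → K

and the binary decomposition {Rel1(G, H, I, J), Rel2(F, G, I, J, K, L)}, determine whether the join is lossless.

No

Common attributes: Rel1 ∩ Rel2 = {G, I, J}.
No dependency enlarges {G, I, J}, so (G, I, J)⁺ = {G, I, J}.
The closure contains neither all of Rel1 = {G, H, I, J} nor all of Rel2 = {F, G, I, J, K, L}, so the common attributes are not a superkey of either fragment. The join is lossy.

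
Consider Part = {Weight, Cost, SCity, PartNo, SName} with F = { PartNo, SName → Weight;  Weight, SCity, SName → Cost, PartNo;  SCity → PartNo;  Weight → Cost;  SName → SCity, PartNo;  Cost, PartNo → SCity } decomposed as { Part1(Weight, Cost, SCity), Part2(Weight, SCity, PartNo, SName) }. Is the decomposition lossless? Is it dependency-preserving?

Lossless test: (Weight, SCity)⁺ = {Weight, Cost, SCity, PartNo}, which contains all of one fragment — lossless.
Dependency preservation: the restricted closure of {Cost, PartNo} across the fragments never reaches {SCity}, so Cost, PartNo → SCity cannot be enforced without a join — not preserved.

lossless but not dependency-preserving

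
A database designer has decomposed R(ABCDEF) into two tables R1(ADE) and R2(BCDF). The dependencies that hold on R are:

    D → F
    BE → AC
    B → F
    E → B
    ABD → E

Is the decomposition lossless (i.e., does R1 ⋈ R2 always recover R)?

No

Common attributes: R1 ∩ R2 = {D}.
Closure of {D}: D → F applies, adding F. So (D)⁺ = {DF}.
The closure contains neither all of R1 = {ADE} nor all of R2 = {BCDF}, so the common attributes are not a superkey of either fragment. The join is lossy.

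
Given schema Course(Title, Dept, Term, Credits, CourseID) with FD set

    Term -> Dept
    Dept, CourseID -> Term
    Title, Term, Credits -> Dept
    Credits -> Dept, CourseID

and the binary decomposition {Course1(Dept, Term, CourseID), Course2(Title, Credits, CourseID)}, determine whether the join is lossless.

No

Common attributes: Course1 ∩ Course2 = {CourseID}.
No dependency enlarges {CourseID}, so (CourseID)⁺ = {CourseID}.
The closure contains neither all of Course1 = {Dept, Term, CourseID} nor all of Course2 = {Title, Credits, CourseID}, so the common attributes are not a superkey of either fragment. The join is lossy.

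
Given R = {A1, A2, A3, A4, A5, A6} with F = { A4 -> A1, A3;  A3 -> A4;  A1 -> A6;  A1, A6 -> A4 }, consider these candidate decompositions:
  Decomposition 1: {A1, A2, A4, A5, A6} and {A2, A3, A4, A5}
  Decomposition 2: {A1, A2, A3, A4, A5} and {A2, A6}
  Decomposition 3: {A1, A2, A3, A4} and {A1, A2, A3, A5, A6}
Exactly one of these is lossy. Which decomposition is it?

Decomposition 2

Decomposition 1: common = {A2, A4, A5}, closure = {A1, A2, A3, A4, A5, A6} → lossless.
Decomposition 2: common = {A2}, closure = {A2} → lossy.
Decomposition 3: common = {A1, A2, A3}, closure = {A1, A2, A3, A4, A6} → lossless.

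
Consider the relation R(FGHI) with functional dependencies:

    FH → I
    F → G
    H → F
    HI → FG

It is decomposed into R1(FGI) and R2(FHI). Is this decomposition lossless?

Yes

Common attributes: R1 ∩ R2 = {FI}.
Closure of {FI}: F → G applies, adding G. So (FI)⁺ = {FGI}.
This closure contains every attribute of R1, so R1 ∩ R2 → R1. The join is lossless.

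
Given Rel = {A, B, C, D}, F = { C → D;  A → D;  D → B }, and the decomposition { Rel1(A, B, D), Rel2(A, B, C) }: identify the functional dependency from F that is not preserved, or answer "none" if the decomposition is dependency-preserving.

C → D

Check C → D: no single fragment contains all of {C, D}, and the restricted closure of {C} across the fragments never reaches {D}.
A → D is preserved.
D → B is preserved.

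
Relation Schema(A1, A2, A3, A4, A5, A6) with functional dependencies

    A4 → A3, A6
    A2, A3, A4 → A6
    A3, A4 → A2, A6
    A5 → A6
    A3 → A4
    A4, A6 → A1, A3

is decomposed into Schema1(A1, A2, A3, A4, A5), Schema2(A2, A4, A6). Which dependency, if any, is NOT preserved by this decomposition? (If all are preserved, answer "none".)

Check A5 → A6: no single fragment contains all of {A5, A6}, and the restricted closure of {A5} across the fragments never reaches {A6}.
A4 → A3, A6 is preserved.
A2, A3, A4 → A6 is preserved.
A3, A4 → A2, A6 is preserved.
A3 → A4 is preserved.
A4, A6 → A1, A3 is preserved.

A5 → A6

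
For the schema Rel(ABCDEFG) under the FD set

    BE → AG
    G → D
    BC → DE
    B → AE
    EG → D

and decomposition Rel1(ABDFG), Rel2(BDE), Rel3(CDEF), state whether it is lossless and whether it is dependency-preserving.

lossy but dependency-preserving

Lossless test (chase): Rows 1 and 2 agree on B; apply B→AE and equate their AE entries. Rows 1 and 2 agree on BE; apply BE→AG and equate their AG entries. No row becomes fully distinguished — the join is lossy.
Dependency preservation: BE → AG; BC → DE; B → AE; EG → D are not contained in any single fragment, but the restricted closure of each left-hand side across the fragments still reaches the right-hand side; the remaining FDs each lie inside some fragment. All dependencies are preserved.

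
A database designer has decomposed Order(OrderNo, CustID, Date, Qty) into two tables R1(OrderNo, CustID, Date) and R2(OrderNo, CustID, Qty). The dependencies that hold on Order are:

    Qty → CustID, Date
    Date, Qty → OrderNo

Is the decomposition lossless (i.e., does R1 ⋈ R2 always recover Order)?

Common attributes: R1 ∩ R2 = {OrderNo, CustID}.
No dependency enlarges {OrderNo, CustID}, so (OrderNo, CustID)⁺ = {OrderNo, CustID}.
The closure contains neither all of R1 = {OrderNo, CustID, Date} nor all of R2 = {OrderNo, CustID, Qty}, so the common attributes are not a superkey of either fragment. The join is lossy.

No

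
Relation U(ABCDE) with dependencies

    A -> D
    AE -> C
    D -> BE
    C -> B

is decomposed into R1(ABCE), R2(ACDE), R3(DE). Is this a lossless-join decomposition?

Yes

Chase test. Columns are ABCDE; row i has aⱼ where attribute j ∈ Ri, else bᵢⱼ.
Initial tableau (one row per fragment):
  row 1: a1 a2 a3 b14 a5
  row 2: a1 b22 a3 a4 a5
  row 3: b31 b32 b33 a4 a5
Rows 1 and 2 agree on A; apply A→D and equate their D entries.
Rows 1 and 2 agree on D; apply D→BE and equate their BE entries.
Rows 1 and 3 agree on D; apply D→BE and equate their BE entries.
Row 1 is now all distinguished symbols — the join is lossless.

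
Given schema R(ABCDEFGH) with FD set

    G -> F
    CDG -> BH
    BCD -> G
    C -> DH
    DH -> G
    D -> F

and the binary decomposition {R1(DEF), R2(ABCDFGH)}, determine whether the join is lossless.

Common attributes: R1 ∩ R2 = {DF}.
No dependency enlarges {DF}, so (DF)⁺ = {DF}.
The closure contains neither all of R1 = {DEF} nor all of R2 = {ABCDFGH}, so the common attributes are not a superkey of either fragment. The join is lossy.

No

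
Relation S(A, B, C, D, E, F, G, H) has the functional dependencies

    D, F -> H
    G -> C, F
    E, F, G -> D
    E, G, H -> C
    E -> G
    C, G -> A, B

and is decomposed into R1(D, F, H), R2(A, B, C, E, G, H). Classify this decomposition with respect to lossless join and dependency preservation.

lossy and not dependency-preserving

Lossless test: (H)⁺ = {H}, which is a superkey of neither fragment — lossy.
Dependency preservation: the restricted closure of {G} across the fragments never reaches {C, F}, so G → C, F cannot be enforced without a join — not preserved.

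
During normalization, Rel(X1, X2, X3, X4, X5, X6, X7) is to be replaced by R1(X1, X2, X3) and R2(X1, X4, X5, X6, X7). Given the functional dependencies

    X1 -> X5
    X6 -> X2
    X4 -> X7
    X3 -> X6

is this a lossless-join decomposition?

No

Common attributes: R1 ∩ R2 = {X1}.
Closure of {X1}: X1 → X5 applies, adding X5. So (X1)⁺ = {X1, X5}.
The closure contains neither all of R1 = {X1, X2, X3} nor all of R2 = {X1, X4, X5, X6, X7}, so the common attributes are not a superkey of either fragment. The join is lossy.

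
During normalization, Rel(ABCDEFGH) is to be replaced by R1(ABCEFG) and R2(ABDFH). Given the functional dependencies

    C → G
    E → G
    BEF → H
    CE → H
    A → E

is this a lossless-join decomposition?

Common attributes: R1 ∩ R2 = {ABF}.
Closure of {ABF}: A → E applies, adding E; E → G applies, adding G; BEF → H applies, adding H. So (ABF)⁺ = {ABEFGH}.
The closure contains neither all of R1 = {ABCEFG} nor all of R2 = {ABDFH}, so the common attributes are not a superkey of either fragment. The join is lossy.

No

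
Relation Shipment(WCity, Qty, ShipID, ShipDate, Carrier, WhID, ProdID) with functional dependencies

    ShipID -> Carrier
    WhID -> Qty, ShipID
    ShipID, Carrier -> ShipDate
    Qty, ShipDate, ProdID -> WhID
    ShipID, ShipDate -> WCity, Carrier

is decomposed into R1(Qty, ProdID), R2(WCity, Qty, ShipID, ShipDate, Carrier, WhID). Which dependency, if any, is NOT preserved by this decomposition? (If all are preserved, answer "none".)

Check Qty, ShipDate, ProdID → WhID: no single fragment contains all of {Qty, ShipDate, WhID, ProdID}, and the restricted closure of {Qty, ShipDate, ProdID} across the fragments never reaches {WhID}.
ShipID → Carrier is preserved.
WhID → Qty, ShipID is preserved.
ShipID, Carrier → ShipDate is preserved.
ShipID, ShipDate → WCity, Carrier is preserved.

Qty, ShipDate, ProdID -> WhID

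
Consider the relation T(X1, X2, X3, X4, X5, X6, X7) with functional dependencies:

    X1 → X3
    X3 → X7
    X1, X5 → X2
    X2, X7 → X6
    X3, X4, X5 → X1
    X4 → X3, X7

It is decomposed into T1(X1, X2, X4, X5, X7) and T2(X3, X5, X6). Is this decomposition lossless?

Common attributes: T1 ∩ T2 = {X5}.
No dependency enlarges {X5}, so (X5)⁺ = {X5}.
The closure contains neither all of T1 = {X1, X2, X4, X5, X7} nor all of T2 = {X3, X5, X6}, so the common attributes are not a superkey of either fragment. The join is lossy.

No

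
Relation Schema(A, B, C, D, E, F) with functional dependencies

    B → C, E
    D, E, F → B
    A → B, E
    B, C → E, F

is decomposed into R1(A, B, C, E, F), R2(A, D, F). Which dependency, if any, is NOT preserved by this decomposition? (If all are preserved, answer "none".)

D, E, F → B

Check D, E, F → B: no single fragment contains all of {B, D, E, F}, and the restricted closure of {D, E, F} across the fragments never reaches {B}.
B → C, E is preserved.
A → B, E is preserved.
B, C → E, F is preserved.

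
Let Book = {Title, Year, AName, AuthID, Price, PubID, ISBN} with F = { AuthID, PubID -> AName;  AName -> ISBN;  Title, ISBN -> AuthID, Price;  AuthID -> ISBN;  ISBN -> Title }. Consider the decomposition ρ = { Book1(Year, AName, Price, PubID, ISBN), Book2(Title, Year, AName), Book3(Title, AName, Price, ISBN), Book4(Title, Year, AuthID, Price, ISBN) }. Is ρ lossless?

Chase test. Columns are Title, Year, AName, AuthID, Price, PubID, ISBN; row i has aⱼ where attribute j ∈ Booki, else bᵢⱼ.
Initial tableau (one row per fragment):
  row 1: b11 a2 a3 b14 a5 a6 a7
  row 2: a1 a2 a3 b24 b25 b26 b27
  row 3: a1 b32 a3 b34 a5 b36 a7
  row 4: a1 a2 b43 a4 a5 b46 a7
Rows 1 and 2 agree on AName; apply AName→ISBN and equate their ISBN entries.
Rows 2 and 3 agree on Title, ISBN; apply Title, ISBN→AuthID, Price and equate their AuthID, Price entries.
Rows 2 and 4 agree on Title, ISBN; apply Title, ISBN→AuthID, Price and equate their AuthID, Price entries.
Rows 1 and 2 agree on ISBN; apply ISBN→Title and equate their Title entries.
Rows 1 and 2 agree on Title, ISBN; apply Title, ISBN→AuthID, Price and equate their AuthID, Price entries.
Row 1 is now all distinguished symbols — the join is lossless.

Yes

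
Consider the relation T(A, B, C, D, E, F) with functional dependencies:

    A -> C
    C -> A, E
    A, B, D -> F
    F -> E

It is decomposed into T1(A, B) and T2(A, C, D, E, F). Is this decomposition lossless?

Common attributes: T1 ∩ T2 = {A}.
Closure of {A}: A → C applies, adding C; C → A, E applies, adding E. So (A)⁺ = {A, C, E}.
The closure contains neither all of T1 = {A, B} nor all of T2 = {A, C, D, E, F}, so the common attributes are not a superkey of either fragment. The join is lossy.

No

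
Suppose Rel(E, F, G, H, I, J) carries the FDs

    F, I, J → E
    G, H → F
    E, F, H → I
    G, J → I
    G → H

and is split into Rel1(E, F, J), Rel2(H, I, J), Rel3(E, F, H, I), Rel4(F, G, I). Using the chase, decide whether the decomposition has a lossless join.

Chase test. Columns are E, F, G, H, I, J; row i has aⱼ where attribute j ∈ Reli, else bᵢⱼ.
Initial tableau (one row per fragment):
  row 1: a1 a2 b13 b14 b15 a6
  row 2: b21 b22 b23 a4 a5 a6
  row 3: a1 a2 b33 a4 a5 b36
  row 4: b41 a2 a3 b44 a5 b46
No row becomes fully distinguished — the join is lossy.

No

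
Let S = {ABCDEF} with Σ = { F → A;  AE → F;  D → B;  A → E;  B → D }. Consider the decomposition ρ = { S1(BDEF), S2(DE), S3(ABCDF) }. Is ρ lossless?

Chase test. Columns are ABCDEF; row i has aⱼ where attribute j ∈ Si, else bᵢⱼ.
Initial tableau (one row per fragment):
  row 1: b11 a2 b13 a4 a5 a6
  row 2: b21 b22 b23 a4 a5 b26
  row 3: a1 a2 a3 a4 b35 a6
Rows 1 and 3 agree on F; apply F→A and equate their A entries.
Rows 1 and 2 agree on D; apply D→B and equate their B entries.
Rows 1 and 3 agree on A; apply A→E and equate their E entries.
Row 3 is now all distinguished symbols — the join is lossless.

Yes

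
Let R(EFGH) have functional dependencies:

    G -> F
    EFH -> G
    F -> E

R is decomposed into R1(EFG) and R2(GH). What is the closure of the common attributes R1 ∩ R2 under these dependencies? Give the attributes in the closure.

EFG

R1 ∩ R2 = {G}.
G → F applies, adding F
F → E applies, adding E
Closure: {EFG}.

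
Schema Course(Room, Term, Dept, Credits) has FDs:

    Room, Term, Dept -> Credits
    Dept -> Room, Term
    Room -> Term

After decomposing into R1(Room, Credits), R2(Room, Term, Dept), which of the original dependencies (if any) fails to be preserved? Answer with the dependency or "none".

Check Room, Term, Dept → Credits: no single fragment contains all of {Room, Term, Dept, Credits}, and the restricted closure of {Room, Term, Dept} across the fragments never reaches {Credits}.
Dept → Room, Term is preserved.
Room → Term is preserved.

Room, Term, Dept -> Credits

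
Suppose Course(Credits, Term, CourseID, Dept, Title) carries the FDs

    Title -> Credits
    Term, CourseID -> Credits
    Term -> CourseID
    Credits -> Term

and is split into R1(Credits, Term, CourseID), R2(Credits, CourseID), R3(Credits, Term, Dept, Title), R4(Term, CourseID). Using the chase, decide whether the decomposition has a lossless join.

Chase test. Columns are Credits, Term, CourseID, Dept, Title; row i has aⱼ where attribute j ∈ Ri, else bᵢⱼ.
Initial tableau (one row per fragment):
  row 1: a1 a2 a3 b14 b15
  row 2: a1 b22 a3 b24 b25
  row 3: a1 a2 b33 a4 a5
  row 4: b41 a2 a3 b44 b45
Rows 1 and 4 agree on Term, CourseID; apply Term, CourseID→Credits and equate their Credits entries.
Rows 1 and 3 agree on Term; apply Term→CourseID and equate their CourseID entries.
Rows 1 and 2 agree on Credits; apply Credits→Term and equate their Term entries.
Row 3 is now all distinguished symbols — the join is lossless.

Yes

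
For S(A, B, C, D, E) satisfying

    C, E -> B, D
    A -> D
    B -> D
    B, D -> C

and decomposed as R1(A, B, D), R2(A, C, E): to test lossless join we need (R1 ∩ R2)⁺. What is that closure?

R1 ∩ R2 = {A}.
A → D applies, adding D
Closure: {A, D}.

A, D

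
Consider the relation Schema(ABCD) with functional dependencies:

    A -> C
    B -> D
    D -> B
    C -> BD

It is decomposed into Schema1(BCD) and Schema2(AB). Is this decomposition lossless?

Common attributes: Schema1 ∩ Schema2 = {B}.
Closure of {B}: B → D applies, adding D. So (B)⁺ = {BD}.
The closure contains neither all of Schema1 = {BCD} nor all of Schema2 = {AB}, so the common attributes are not a superkey of either fragment. The join is lossy.

No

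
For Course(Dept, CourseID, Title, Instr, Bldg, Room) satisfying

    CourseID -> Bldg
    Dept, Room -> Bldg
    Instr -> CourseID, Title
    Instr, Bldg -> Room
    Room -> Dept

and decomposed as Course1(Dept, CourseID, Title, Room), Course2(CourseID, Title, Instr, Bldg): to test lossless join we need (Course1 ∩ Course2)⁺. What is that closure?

CourseID, Title, Bldg

Course1 ∩ Course2 = {CourseID, Title}.
CourseID → Bldg applies, adding Bldg
Closure: {CourseID, Title, Bldg}.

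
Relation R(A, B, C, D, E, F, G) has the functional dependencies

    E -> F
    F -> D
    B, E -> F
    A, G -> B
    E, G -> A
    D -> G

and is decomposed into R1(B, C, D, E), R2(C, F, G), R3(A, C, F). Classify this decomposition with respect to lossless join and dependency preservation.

lossy and not dependency-preserving

Lossless test (chase): Rows 2 and 3 agree on F; apply F→D and equate their D entries. Rows 2 and 3 agree on D; apply D→G and equate their G entries. No row becomes fully distinguished — the join is lossy.
Dependency preservation: the restricted closure of {E} across the fragments never reaches {F}, so E → F cannot be enforced without a join — not preserved.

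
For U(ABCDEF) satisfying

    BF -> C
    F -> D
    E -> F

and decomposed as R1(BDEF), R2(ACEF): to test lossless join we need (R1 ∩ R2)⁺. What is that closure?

DEF

R1 ∩ R2 = {EF}.
F → D applies, adding D
Closure: {DEF}.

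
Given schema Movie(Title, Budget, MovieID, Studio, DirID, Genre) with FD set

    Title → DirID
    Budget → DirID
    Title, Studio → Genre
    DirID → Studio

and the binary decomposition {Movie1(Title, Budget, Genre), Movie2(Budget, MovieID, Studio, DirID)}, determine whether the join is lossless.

Common attributes: Movie1 ∩ Movie2 = {Budget}.
Closure of {Budget}: Budget → DirID applies, adding DirID; DirID → Studio applies, adding Studio. So (Budget)⁺ = {Budget, Studio, DirID}.
The closure contains neither all of Movie1 = {Title, Budget, Genre} nor all of Movie2 = {Budget, MovieID, Studio, DirID}, so the common attributes are not a superkey of either fragment. The join is lossy.

No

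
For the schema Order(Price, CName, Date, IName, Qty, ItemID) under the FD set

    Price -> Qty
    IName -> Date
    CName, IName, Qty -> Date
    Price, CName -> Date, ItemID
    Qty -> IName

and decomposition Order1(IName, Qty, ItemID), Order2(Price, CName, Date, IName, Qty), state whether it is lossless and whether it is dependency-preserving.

Lossless test: (IName, Qty)⁺ = {Date, IName, Qty}, which is a superkey of neither fragment — lossy.
Dependency preservation: the restricted closure of {Price, CName} across the fragments never reaches {Date, ItemID}, so Price, CName → Date, ItemID cannot be enforced without a join — not preserved.

lossy and not dependency-preserving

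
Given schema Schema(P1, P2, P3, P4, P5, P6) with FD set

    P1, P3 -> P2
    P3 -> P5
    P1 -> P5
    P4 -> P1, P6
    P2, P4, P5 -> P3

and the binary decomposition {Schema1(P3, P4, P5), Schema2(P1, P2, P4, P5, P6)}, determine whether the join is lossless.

Common attributes: Schema1 ∩ Schema2 = {P4, P5}.
Closure of {P4, P5}: P4 → P1, P6 applies, adding P1, P6. So (P4, P5)⁺ = {P1, P4, P5, P6}.
The closure contains neither all of Schema1 = {P3, P4, P5} nor all of Schema2 = {P1, P2, P4, P5, P6}, so the common attributes are not a superkey of either fragment. The join is lossy.

No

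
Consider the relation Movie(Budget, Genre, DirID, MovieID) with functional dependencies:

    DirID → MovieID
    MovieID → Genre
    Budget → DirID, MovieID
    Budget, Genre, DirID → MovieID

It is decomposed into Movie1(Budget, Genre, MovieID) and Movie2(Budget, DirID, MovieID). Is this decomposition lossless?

Common attributes: Movie1 ∩ Movie2 = {Budget, MovieID}.
Closure of {Budget, MovieID}: MovieID → Genre applies, adding Genre; Budget → DirID, MovieID applies, adding DirID. So (Budget, MovieID)⁺ = {Budget, Genre, DirID, MovieID}.
This closure contains every attribute of Movie1, so Movie1 ∩ Movie2 → Movie1. The join is lossless.

Yes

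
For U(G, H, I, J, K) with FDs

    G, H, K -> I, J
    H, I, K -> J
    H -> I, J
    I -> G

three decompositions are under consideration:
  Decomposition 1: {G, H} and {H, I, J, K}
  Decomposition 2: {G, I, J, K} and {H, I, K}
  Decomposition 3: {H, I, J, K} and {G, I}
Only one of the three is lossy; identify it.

Decomposition 1: common = {H}, closure = {G, H, I, J} → lossless.
Decomposition 2: common = {I, K}, closure = {G, I, K} → lossy.
Decomposition 3: common = {I}, closure = {G, I} → lossless.

Decomposition 2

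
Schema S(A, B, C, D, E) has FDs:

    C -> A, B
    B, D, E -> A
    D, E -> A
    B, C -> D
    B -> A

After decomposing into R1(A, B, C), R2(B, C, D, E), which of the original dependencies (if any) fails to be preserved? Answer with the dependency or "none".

D, E -> A

Check D, E → A: no single fragment contains all of {A, D, E}, and the restricted closure of {D, E} across the fragments never reaches {A}.
C → A, B is preserved.
B, D, E → A is preserved.
B, C → D is preserved.
B → A is preserved.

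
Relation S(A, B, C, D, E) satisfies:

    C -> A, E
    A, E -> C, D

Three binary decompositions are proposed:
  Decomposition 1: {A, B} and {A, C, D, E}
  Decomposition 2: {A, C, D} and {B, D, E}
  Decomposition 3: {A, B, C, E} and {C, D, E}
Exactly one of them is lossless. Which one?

Decomposition 3

Decomposition 1: common = {A}, closure = {A} → lossy.
Decomposition 2: common = {D}, closure = {D} → lossy.
Decomposition 3: common = {C, E}, closure = {A, C, D, E} → lossless.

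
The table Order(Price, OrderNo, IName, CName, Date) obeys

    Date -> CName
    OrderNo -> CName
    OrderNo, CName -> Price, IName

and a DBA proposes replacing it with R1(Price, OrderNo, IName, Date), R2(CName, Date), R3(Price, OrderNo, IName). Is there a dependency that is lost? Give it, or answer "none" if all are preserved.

Check OrderNo → CName: no single fragment contains all of {OrderNo, CName}, and the restricted closure of {OrderNo} across the fragments never reaches {CName}.
Date → CName is preserved.
OrderNo, CName → Price, IName is preserved.

OrderNo -> CName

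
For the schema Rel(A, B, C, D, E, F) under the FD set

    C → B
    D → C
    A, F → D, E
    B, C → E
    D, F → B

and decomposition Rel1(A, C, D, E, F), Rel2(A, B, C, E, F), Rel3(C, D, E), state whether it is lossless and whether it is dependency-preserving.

Lossless test (chase): Rows 1 and 2 agree on C; apply C→B and equate their B entries. Rows 1 and 3 agree on C; apply C→B and equate their B entries. Rows 1 and 2 agree on A, F; apply A, F→D, E and equate their D, E entries. Row 1 is now all distinguished symbols — the join is lossless.
Dependency preservation: D, F → B is not contained in any single fragment, but the restricted closure of its left-hand side across the fragments still reaches the right-hand side; the remaining FDs each lie inside some fragment. All dependencies are preserved.

lossless and dependency-preserving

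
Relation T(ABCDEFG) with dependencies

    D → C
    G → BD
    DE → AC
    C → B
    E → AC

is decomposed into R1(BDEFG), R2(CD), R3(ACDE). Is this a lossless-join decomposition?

Chase test. Columns are ABCDEFG; row i has aⱼ where attribute j ∈ Ri, else bᵢⱼ.
Initial tableau (one row per fragment):
  row 1: b11 a2 b13 a4 a5 a6 a7
  row 2: b21 b22 a3 a4 b25 b26 b27
  row 3: a1 b32 a3 a4 a5 b36 b37
Rows 1 and 2 agree on D; apply D→C and equate their C entries.
Rows 1 and 3 agree on DE; apply DE→AC and equate their AC entries.
Rows 1 and 2 agree on C; apply C→B and equate their B entries.
Rows 1 and 3 agree on C; apply C→B and equate their B entries.
Row 1 is now all distinguished symbols — the join is lossless.

Yes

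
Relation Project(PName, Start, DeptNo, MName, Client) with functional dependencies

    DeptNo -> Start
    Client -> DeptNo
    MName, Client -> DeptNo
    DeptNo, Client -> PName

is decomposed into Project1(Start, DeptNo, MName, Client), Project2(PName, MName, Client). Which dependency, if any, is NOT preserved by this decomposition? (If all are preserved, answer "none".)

DeptNo → Start lies within Project1.
Client → DeptNo lies within Project1.
MName, Client → DeptNo lies within Project1.
DeptNo, Client → PName: restricted closure across fragments reaches PName.
Every dependency is enforceable on the fragments, so the decomposition is dependency-preserving.

none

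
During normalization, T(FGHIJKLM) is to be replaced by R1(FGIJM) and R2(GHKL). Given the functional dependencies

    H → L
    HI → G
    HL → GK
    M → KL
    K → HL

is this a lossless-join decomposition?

No

Common attributes: R1 ∩ R2 = {G}.
No dependency enlarges {G}, so (G)⁺ = {G}.
The closure contains neither all of R1 = {FGIJM} nor all of R2 = {GHKL}, so the common attributes are not a superkey of either fragment. The join is lossy.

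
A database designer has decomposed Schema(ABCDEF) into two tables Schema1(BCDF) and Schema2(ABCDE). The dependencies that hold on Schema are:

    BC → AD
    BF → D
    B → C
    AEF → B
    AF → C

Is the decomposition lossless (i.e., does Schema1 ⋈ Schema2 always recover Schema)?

Common attributes: Schema1 ∩ Schema2 = {BCD}.
Closure of {BCD}: BC → AD applies, adding A. So (BCD)⁺ = {ABCD}.
The closure contains neither all of Schema1 = {BCDF} nor all of Schema2 = {ABCDE}, so the common attributes are not a superkey of either fragment. The join is lossy.

No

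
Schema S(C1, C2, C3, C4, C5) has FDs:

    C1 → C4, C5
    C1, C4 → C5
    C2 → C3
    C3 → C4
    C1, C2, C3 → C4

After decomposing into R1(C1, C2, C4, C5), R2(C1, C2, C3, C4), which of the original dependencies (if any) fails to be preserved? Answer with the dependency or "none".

none

C1 → C4, C5 lies within R1.
C1, C4 → C5 lies within R1.
C2 → C3 lies within R2.
C3 → C4 lies within R2.
C1, C2, C3 → C4 lies within R2.
Every dependency is enforceable on the fragments, so the decomposition is dependency-preserving.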